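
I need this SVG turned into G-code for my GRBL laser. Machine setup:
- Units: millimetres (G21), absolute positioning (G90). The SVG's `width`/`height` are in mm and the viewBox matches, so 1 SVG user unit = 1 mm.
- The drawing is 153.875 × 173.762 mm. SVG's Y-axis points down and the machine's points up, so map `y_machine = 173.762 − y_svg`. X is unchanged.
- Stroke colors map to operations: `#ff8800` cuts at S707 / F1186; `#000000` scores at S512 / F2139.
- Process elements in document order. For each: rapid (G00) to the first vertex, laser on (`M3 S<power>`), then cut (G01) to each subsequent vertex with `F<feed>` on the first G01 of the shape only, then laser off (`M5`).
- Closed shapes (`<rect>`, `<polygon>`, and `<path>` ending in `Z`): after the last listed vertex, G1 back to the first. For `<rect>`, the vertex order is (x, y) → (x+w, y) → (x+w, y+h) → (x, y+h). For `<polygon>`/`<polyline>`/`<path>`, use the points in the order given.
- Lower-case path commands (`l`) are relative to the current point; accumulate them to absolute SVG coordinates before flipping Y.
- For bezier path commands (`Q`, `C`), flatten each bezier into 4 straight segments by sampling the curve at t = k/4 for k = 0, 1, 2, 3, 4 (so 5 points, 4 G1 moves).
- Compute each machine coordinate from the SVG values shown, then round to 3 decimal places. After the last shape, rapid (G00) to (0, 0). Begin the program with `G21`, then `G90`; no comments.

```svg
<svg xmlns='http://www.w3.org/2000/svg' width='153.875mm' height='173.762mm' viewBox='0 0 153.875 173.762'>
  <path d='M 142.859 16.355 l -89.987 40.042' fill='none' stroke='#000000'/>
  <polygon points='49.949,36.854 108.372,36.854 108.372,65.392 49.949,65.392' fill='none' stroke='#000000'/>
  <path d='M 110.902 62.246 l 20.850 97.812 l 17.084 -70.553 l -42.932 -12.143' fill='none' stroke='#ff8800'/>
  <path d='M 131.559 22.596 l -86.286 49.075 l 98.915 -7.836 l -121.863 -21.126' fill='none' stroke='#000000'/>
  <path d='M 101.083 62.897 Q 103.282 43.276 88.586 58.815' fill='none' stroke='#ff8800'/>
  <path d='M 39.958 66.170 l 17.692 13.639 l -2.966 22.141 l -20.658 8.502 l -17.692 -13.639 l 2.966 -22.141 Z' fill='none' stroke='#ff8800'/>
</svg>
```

G21
G90
G00 X142.859 Y157.407
M3 S512
G01 X52.872 Y117.365 F2139
M5
G00 X49.949 Y136.908
M3 S512
G01 X108.372 Y136.908 F2139
G01 X108.372 Y108.370
G01 X49.949 Y108.370
G01 X49.949 Y136.908
M5
G00 X110.902 Y111.516
M3 S707
G01 X131.752 Y13.704 F1186
G01 X148.836 Y84.257
G01 X105.904 Y96.400
M5
G00 X131.559 Y151.166
M3 S512
G01 X45.273 Y102.091 F2139
G01 X144.188 Y109.927
G01 X22.325 Y131.053
M5
G00 X101.083 Y110.865
M3 S707
G01 X101.127 Y118.478 F1186
G01 X99.058 Y121.696
G01 X94.878 Y120.519
G01 X88.586 Y114.947
M5
G00 X39.958 Y107.592
M3 S707
G01 X57.650 Y93.953 F1186
G01 X54.684 Y71.812
G01 X34.026 Y63.310
G01 X16.334 Y76.949
G01 X19.300 Y99.090
G01 X39.958 Y107.592
M5
G00 X0.000 Y0.000

viewBox `0 0 153.875 173.762` with mm width/height → 1 unit = 1 mm. Flip: y_m = 173.762 − y_svg.

**Shape 1** — `<path>` line segment, stroke `#000000` → score (S512, F2139). Machine vertices: (142.859,157.407) → (52.872,117.365). Open path.

**Shape 2** — `<polygon>` rectangle, stroke `#000000` → score (S512, F2139). Machine vertices: (49.949,136.908) → (108.372,136.908) → (108.372,108.370) → (49.949,108.370) → (49.949,136.908). Closed: final G1 returns to the first vertex.

**Shape 3** — `<path>` open polyline, stroke `#ff8800` → cut (S707, F1186). Machine vertices: (110.902,111.516) → (131.752,13.704) → (148.836,84.257) → (105.904,96.400). Open path.

**Shape 4** — `<path>` open polyline, stroke `#000000` → score (S512, F2139). Machine vertices: (131.559,151.166) → (45.273,102.091) → (144.188,109.927) → (22.325,131.053). Open path.

**Shape 5** — `<path>` quadratic bezier, stroke `#ff8800` → cut (S707, F1186). Control points (SVG): P0=(101.083,62.897), P1=(103.282,43.276), P2=(88.586,58.815); sampled at t=k/4. Machine vertices: (101.083,110.865) → (101.127,118.478) → (99.058,121.696) → (94.878,120.519) → (88.586,114.947). Open path.

**Shape 6** — `<path>` regular polygon, stroke `#ff8800` → cut (S707, F1186). Machine vertices: (39.958,107.592) → (57.650,93.953) → (54.684,71.812) → (34.026,63.310) → (16.334,76.949) → (19.300,99.090) → (39.958,107.592). Closed: final G1 returns to the first vertex.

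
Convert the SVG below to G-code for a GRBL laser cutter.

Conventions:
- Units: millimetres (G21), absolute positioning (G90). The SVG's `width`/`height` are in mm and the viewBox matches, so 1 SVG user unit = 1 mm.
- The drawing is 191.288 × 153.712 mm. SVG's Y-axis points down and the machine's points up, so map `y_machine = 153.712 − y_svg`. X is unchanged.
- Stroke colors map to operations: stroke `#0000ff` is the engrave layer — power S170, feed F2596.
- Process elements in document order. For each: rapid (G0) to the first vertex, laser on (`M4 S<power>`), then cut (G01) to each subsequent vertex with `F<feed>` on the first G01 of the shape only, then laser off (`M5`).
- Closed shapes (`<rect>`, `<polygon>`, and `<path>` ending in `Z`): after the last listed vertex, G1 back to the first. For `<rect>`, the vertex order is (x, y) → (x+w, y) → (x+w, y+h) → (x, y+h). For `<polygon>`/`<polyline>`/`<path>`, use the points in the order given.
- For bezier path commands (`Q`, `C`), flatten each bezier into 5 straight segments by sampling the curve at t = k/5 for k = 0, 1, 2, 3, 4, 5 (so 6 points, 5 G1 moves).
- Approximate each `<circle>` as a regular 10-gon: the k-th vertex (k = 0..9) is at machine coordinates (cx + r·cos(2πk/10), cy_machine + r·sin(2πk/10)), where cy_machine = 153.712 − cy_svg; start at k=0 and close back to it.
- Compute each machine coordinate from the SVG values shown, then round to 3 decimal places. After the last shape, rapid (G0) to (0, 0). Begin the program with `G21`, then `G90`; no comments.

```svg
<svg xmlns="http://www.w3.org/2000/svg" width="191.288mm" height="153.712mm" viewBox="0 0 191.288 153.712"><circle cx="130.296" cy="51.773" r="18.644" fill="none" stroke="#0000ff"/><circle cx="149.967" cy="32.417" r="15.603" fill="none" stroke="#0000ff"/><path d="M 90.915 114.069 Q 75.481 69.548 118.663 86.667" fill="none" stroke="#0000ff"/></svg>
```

G21
G90
G0 X148.940 Y101.939
M4 S170
G01 X145.379 Y112.898 F2596
G01 X136.057 Y119.670
G01 X124.535 Y119.670
G01 X115.213 Y112.898
G01 X111.652 Y101.939
G01 X115.213 Y90.980
G01 X124.535 Y84.208
G01 X136.057 Y84.208
G01 X145.379 Y90.980
G01 X148.940 Y101.939
M5
G0 X165.570 Y121.295
M4 S170
G01 X162.590 Y130.466 F2596
G01 X154.789 Y136.134
G01 X145.145 Y136.134
G01 X137.344 Y130.466
G01 X134.364 Y121.295
G01 X137.344 Y112.124
G01 X145.145 Y106.456
G01 X154.789 Y106.456
G01 X162.590 Y112.124
G01 X165.570 Y121.295
M5
G0 X90.915 Y39.643
M4 S170
G01 X87.086 Y54.986 F2596
G01 X87.946 Y65.397
G01 X93.496 Y70.878
G01 X103.735 Y71.427
G01 X118.663 Y67.045
M5
G0 X0.000 Y0.000

1 u = 1 mm; y_m = 153.712 − y.

[1] `<circle>` circle, #0000ff→engrave S170 F2596: (148.940,101.939) → (145.379,112.898) → (136.057,119.670) → (124.535,119.670) → (115.213,112.898) → (111.652,101.939) → (115.213,90.980) → (124.535,84.208) → (136.057,84.208) → (145.379,90.980) → (148.940,101.939) (closed)

[2] `<circle>` circle, #0000ff→engrave S170 F2596: (165.570,121.295) → (162.590,130.466) → (154.789,136.134) → (145.145,136.134) → (137.344,130.466) → (134.364,121.295) → (137.344,112.124) → (145.145,106.456) → (154.789,106.456) → (162.590,112.124) → (165.570,121.295) (closed)

[3] `<path>` quadratic bezier, #0000ff→engrave S170 F2596: (90.915,39.643) → (87.086,54.986) → (87.946,65.397) → (93.496,70.878) → (103.735,71.427) → (118.663,67.045)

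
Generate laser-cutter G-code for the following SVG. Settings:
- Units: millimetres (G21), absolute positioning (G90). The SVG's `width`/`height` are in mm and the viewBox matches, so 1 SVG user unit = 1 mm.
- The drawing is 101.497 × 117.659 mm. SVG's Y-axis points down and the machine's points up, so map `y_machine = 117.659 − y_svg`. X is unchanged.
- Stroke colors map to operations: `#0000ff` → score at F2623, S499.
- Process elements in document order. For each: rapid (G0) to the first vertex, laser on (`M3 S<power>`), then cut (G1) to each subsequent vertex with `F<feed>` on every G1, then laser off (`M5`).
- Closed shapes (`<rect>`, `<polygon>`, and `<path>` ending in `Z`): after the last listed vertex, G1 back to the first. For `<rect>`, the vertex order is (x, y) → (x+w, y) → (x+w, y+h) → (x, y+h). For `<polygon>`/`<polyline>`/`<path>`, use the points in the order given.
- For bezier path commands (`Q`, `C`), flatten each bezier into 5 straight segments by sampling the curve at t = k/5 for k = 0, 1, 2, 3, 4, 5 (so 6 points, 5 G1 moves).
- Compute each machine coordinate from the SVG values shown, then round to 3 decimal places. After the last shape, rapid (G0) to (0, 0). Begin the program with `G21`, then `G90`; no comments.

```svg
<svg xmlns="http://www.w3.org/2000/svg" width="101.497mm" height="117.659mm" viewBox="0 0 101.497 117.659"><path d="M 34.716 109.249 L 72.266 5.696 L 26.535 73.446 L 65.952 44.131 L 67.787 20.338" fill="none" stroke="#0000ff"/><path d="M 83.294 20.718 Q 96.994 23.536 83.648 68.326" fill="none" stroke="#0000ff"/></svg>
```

G21
G90
G0 X34.716 Y8.410
M3 S499
G1 X72.266 Y111.963 F2623
G1 X26.535 Y44.213 F2623
G1 X65.952 Y73.528 F2623
G1 X67.787 Y97.321 F2623
M5
G0 X83.294 Y96.941
M3 S499
G1 X87.692 Y94.135 F2623
G1 X89.927 Y87.971 F2623
G1 X89.997 Y78.449 F2623
G1 X87.905 Y65.570 F2623
G1 X83.648 Y49.333 F2623
M5
G0 X0.000 Y0.000

viewBox `0 0 101.497 117.659` with mm width/height → 1 unit = 1 mm. Flip: y_m = 117.659 − y_svg.

**Shape 1** — `<path>` open polyline, stroke `#0000ff` → score (S499, F2623). Machine vertices: (34.716,8.410) → (72.266,111.963) → (26.535,44.213) → (65.952,73.528) → (67.787,97.321). Open path.

**Shape 2** — `<path>` quadratic bezier, stroke `#0000ff` → score (S499, F2623). Control points (SVG): P0=(83.294,20.718), P1=(96.994,23.536), P2=(83.648,68.326); sampled at t=k/5. Machine vertices: (83.294,96.941) → (87.692,94.135) → (89.927,87.971) → (89.997,78.449) → (87.905,65.570) → (83.648,49.333). Open path.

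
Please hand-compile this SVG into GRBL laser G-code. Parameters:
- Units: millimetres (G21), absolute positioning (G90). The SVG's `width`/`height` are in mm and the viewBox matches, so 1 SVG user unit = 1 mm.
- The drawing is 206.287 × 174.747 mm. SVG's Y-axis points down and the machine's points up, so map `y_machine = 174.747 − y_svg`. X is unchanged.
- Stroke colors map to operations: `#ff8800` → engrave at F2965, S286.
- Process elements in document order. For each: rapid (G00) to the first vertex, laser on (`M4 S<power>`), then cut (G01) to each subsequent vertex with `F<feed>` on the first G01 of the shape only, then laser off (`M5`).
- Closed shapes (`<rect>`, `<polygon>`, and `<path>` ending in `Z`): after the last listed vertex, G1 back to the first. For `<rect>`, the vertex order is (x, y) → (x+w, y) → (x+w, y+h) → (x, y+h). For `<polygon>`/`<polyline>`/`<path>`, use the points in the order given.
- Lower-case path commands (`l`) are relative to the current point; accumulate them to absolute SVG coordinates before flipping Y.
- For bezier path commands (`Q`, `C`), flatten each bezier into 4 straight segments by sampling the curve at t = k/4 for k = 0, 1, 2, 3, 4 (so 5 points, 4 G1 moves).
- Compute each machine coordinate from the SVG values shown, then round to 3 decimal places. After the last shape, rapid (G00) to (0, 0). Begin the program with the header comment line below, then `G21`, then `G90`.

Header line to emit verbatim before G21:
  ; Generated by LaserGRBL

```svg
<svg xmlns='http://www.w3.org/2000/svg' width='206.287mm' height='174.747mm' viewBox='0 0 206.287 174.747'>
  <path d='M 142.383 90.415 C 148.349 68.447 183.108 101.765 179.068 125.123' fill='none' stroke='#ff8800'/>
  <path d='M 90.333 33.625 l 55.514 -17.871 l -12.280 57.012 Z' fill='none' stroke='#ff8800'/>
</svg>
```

; Generated by LaserGRBL
G21
G90
G00 X142.383 Y84.332
M4 S286
G01 X151.200 Y91.461 F2965
G01 X164.478 Y83.975
G01 X175.879 Y67.991
G01 X179.068 Y49.624
M5
G00 X90.333 Y141.122
M4 S286
G01 X145.847 Y158.993 F2965
G01 X133.567 Y101.981
G01 X90.333 Y141.122
M5
G00 X0.000 Y0.000

1 u = 1 mm; y_m = 174.747 − y.

[1] `<path>` cubic bezier, #ff8800→engrave S286 F2965: (142.383,84.332) → (151.200,91.461) → (164.478,83.975) → (175.879,67.991) → (179.068,49.624)

[2] `<path>` regular polygon, #ff8800→engrave S286 F2965: (90.333,141.122) → (145.847,158.993) → (133.567,101.981) → (90.333,141.122) (closed)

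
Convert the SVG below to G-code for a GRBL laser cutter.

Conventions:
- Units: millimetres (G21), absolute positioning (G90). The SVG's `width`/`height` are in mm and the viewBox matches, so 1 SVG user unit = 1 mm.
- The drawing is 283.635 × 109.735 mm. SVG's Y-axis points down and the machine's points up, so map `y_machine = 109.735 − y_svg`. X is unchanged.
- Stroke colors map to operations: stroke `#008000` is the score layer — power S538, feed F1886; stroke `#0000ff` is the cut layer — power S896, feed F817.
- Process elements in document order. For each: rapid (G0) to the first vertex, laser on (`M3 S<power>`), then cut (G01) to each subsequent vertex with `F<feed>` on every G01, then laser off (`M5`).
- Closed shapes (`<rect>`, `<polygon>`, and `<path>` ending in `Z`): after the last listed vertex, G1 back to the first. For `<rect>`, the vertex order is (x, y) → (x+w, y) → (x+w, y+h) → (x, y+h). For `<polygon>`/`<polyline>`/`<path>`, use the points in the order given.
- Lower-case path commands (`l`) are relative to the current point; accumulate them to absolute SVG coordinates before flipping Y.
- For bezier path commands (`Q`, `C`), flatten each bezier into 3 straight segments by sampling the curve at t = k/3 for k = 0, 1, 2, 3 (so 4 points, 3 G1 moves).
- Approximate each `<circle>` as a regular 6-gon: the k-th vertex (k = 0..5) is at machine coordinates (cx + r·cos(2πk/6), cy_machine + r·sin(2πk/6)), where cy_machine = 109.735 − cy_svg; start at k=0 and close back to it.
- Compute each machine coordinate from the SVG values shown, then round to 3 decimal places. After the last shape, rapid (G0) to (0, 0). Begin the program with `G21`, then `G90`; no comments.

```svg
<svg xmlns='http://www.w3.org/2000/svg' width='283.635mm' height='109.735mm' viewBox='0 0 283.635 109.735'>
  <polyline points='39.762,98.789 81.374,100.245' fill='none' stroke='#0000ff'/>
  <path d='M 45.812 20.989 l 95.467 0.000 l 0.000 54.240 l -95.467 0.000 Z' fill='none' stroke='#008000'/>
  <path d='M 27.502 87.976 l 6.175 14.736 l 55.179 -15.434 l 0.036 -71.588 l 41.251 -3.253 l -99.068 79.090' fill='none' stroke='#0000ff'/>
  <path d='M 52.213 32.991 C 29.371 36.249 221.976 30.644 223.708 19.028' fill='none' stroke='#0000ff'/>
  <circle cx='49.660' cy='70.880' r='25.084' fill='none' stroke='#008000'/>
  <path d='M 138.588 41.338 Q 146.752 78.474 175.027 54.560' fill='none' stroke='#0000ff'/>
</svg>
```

Since the viewBox matches the mm dimensions, user units are millimetres directly. The only transform is the Y-flip y_m = 109.735 − y_svg.

Shape 1 is a line segment drawn with `<polyline>`. Its stroke #0000ff means cut at S896, F817. After flipping Y the toolpath is (39.762,10.946) → (81.374,9.490).

Shape 2 is a rectangle drawn with `<path>`. Its stroke #008000 means score at S538, F1886. After flipping Y the toolpath is (45.812,88.746) → (141.279,88.746) → (141.279,34.506) → (45.812,34.506) → (45.812,88.746), returning to the start.

Shape 3 is a open polyline drawn with `<path>`. Its stroke #0000ff means cut at S896, F817. After flipping Y the toolpath is (27.502,21.759) → (33.677,7.023) → (88.856,22.457) → (88.892,94.045) → (130.143,97.298) → (31.075,18.208).

Shape 4 is a cubic bezier drawn with `<path>`. Its stroke #0000ff means cut at S896, F817. After flipping Y the toolpath is (52.213,76.744) → (86.138,76.335) → (173.401,81.200) → (223.708,90.707).

Shape 5 is a circle drawn with `<circle>`. Its stroke #008000 means score at S538, F1886. After flipping Y the toolpath is (74.744,38.855) → (62.202,60.578) → (37.118,60.578) → (24.576,38.855) → (37.118,17.132) → (62.202,17.132) → (74.744,38.855), returning to the start.

Shape 6 is a quadratic bezier drawn with `<path>`. Its stroke #0000ff means cut at S896, F817. After flipping Y the toolpath is (138.588,68.397) → (146.265,50.423) → (158.412,46.016) → (175.027,55.175).

G21
G90
G0 X39.762 Y10.946
M3 S896
G01 X81.374 Y9.490 F817
M5
G0 X45.812 Y88.746
M3 S538
G01 X141.279 Y88.746 F1886
G01 X141.279 Y34.506 F1886
G01 X45.812 Y34.506 F1886
G01 X45.812 Y88.746 F1886
M5
G0 X27.502 Y21.759
M3 S896
G01 X33.677 Y7.023 F817
G01 X88.856 Y22.457 F817
G01 X88.892 Y94.045 F817
G01 X130.143 Y97.298 F817
G01 X31.075 Y18.208 F817
M5
G0 X52.213 Y76.744
M3 S896
G01 X86.138 Y76.335 F817
G01 X173.401 Y81.200 F817
G01 X223.708 Y90.707 F817
M5
G0 X74.744 Y38.855
M3 S538
G01 X62.202 Y60.578 F1886
G01 X37.118 Y60.578 F1886
G01 X24.576 Y38.855 F1886
G01 X37.118 Y17.132 F1886
G01 X62.202 Y17.132 F1886
G01 X74.744 Y38.855 F1886
M5
G0 X138.588 Y68.397
M3 S896
G01 X146.265 Y50.423 F817
G01 X158.412 Y46.016 F817
G01 X175.027 Y55.175 F817
M5
G0 X0.000 Y0.000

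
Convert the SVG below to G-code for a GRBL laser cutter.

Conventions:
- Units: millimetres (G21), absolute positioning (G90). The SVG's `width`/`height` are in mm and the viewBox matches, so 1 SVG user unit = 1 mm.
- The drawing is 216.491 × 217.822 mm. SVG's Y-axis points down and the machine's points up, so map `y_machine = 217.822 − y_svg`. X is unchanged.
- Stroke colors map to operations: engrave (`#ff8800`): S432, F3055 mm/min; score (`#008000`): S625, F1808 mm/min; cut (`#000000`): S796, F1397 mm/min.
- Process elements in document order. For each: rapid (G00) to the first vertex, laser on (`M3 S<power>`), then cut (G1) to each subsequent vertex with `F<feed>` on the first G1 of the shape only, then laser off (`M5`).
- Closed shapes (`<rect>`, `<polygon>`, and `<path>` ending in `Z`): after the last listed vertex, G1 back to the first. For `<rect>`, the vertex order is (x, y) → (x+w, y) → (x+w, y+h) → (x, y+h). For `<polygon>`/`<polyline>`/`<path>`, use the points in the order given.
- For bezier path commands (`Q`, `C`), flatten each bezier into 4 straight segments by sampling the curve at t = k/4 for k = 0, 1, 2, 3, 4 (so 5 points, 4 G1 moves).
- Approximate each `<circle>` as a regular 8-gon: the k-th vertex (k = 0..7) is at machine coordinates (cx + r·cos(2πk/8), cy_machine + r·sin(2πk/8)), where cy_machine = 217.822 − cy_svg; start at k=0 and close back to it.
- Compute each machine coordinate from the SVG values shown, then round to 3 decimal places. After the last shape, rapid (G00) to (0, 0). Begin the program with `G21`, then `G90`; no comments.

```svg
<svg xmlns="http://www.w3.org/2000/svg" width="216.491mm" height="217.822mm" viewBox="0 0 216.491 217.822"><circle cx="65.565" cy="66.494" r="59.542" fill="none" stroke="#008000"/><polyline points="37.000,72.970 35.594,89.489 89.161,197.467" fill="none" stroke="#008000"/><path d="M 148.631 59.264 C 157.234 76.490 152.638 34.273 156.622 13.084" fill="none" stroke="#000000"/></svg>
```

G21
G90
G00 X125.107 Y151.328
M3 S625
G1 X107.668 Y193.431 F1808
G1 X65.565 Y210.870
G1 X23.462 Y193.431
G1 X6.023 Y151.328
G1 X23.462 Y109.225
G1 X65.565 Y91.786
G1 X107.668 Y109.225
G1 X125.107 Y151.328
M5
G00 X37.000 Y144.852
M3 S625
G1 X35.594 Y128.333 F1808
G1 X89.161 Y20.355
M5
G00 X148.631 Y158.558
M3 S796
G1 X152.949 Y155.527 F1397
G1 X154.359 Y167.242
G1 X154.902 Y186.161
G1 X156.622 Y204.738
M5
G00 X0.000 Y0.000

viewBox `0 0 216.491 217.822` with mm width/height → 1 unit = 1 mm. Flip: y_m = 217.822 − y_svg.

**Shape 1** — `<circle>` circle, stroke `#008000` → score (S625, F1808). Machine vertices: (125.107,151.328) → (107.668,193.431) → (65.565,210.870) → (23.462,193.431) → (6.023,151.328) → (23.462,109.225) → (65.565,91.786) → (107.668,109.225) → (125.107,151.328). Closed: final G1 returns to the first vertex.

**Shape 2** — `<polyline>` open polyline, stroke `#008000` → score (S625, F1808). Machine vertices: (37.000,144.852) → (35.594,128.333) → (89.161,20.355). Open path.

**Shape 3** — `<path>` cubic bezier, stroke `#000000` → cut (S796, F1397). Control points (SVG): P0=(148.631,59.264), P1=(157.234,76.490), P2=(152.638,34.273), P3=(156.622,13.084); sampled at t=k/4. Machine vertices: (148.631,158.558) → (152.949,155.527) → (154.359,167.242) → (154.902,186.161) → (156.622,204.738). Open path.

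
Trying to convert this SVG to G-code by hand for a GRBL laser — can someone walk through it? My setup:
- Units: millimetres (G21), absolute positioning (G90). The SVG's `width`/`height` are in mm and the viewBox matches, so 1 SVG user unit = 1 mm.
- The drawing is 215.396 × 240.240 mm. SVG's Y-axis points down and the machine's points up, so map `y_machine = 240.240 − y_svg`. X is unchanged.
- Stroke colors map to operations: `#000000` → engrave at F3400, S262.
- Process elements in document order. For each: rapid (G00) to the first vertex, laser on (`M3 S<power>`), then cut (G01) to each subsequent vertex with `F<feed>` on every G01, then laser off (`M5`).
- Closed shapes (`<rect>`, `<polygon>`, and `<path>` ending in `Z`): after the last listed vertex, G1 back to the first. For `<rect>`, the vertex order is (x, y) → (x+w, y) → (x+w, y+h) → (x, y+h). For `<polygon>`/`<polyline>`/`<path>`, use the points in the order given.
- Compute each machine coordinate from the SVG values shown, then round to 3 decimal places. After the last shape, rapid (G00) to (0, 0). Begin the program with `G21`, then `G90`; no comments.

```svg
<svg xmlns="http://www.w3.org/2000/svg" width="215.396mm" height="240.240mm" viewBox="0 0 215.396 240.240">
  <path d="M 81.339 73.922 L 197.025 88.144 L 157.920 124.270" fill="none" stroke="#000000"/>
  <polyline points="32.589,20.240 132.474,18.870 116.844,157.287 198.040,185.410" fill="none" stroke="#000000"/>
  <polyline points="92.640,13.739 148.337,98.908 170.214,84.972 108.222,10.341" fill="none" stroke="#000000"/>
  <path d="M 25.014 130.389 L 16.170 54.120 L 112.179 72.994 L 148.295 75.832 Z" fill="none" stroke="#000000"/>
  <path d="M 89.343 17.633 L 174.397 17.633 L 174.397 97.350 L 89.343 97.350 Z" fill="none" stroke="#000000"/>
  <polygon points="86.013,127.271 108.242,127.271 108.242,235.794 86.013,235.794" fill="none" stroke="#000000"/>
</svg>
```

viewBox `0 0 215.396 240.240` with mm width/height → 1 unit = 1 mm. Flip: y_m = 240.240 − y_svg.

**Shape 1** — `<path>` open polyline, stroke `#000000` → engrave (S262, F3400). Machine vertices: (81.339,166.318) → (197.025,152.096) → (157.920,115.970). Open path.

**Shape 2** — `<polyline>` open polyline, stroke `#000000` → engrave (S262, F3400). Machine vertices: (32.589,220.000) → (132.474,221.370) → (116.844,82.953) → (198.040,54.830). Open path.

**Shape 3** — `<polyline>` open polyline, stroke `#000000` → engrave (S262, F3400). Machine vertices: (92.640,226.501) → (148.337,141.332) → (170.214,155.268) → (108.222,229.899). Open path.

**Shape 4** — `<path>` closed polygon, stroke `#000000` → engrave (S262, F3400). Machine vertices: (25.014,109.851) → (16.170,186.120) → (112.179,167.246) → (148.295,164.408) → (25.014,109.851). Closed: final G1 returns to the first vertex.

**Shape 5** — `<path>` rectangle, stroke `#000000` → engrave (S262, F3400). Machine vertices: (89.343,222.607) → (174.397,222.607) → (174.397,142.890) → (89.343,142.890) → (89.343,222.607). Closed: final G1 returns to the first vertex.

**Shape 6** — `<polygon>` rectangle, stroke `#000000` → engrave (S262, F3400). Machine vertices: (86.013,112.969) → (108.242,112.969) → (108.242,4.446) → (86.013,4.446) → (86.013,112.969). Closed: final G1 returns to the first vertex.

G21
G90
G00 X81.339 Y166.318
M3 S262
G01 X197.025 Y152.096 F3400
G01 X157.920 Y115.970 F3400
M5
G00 X32.589 Y220.000
M3 S262
G01 X132.474 Y221.370 F3400
G01 X116.844 Y82.953 F3400
G01 X198.040 Y54.830 F3400
M5
G00 X92.640 Y226.501
M3 S262
G01 X148.337 Y141.332 F3400
G01 X170.214 Y155.268 F3400
G01 X108.222 Y229.899 F3400
M5
G00 X25.014 Y109.851
M3 S262
G01 X16.170 Y186.120 F3400
G01 X112.179 Y167.246 F3400
G01 X148.295 Y164.408 F3400
G01 X25.014 Y109.851 F3400
M5
G00 X89.343 Y222.607
M3 S262
G01 X174.397 Y222.607 F3400
G01 X174.397 Y142.890 F3400
G01 X89.343 Y142.890 F3400
G01 X89.343 Y222.607 F3400
M5
G00 X86.013 Y112.969
M3 S262
G01 X108.242 Y112.969 F3400
G01 X108.242 Y4.446 F3400
G01 X86.013 Y4.446 F3400
G01 X86.013 Y112.969 F3400
M5
G00 X0.000 Y0.000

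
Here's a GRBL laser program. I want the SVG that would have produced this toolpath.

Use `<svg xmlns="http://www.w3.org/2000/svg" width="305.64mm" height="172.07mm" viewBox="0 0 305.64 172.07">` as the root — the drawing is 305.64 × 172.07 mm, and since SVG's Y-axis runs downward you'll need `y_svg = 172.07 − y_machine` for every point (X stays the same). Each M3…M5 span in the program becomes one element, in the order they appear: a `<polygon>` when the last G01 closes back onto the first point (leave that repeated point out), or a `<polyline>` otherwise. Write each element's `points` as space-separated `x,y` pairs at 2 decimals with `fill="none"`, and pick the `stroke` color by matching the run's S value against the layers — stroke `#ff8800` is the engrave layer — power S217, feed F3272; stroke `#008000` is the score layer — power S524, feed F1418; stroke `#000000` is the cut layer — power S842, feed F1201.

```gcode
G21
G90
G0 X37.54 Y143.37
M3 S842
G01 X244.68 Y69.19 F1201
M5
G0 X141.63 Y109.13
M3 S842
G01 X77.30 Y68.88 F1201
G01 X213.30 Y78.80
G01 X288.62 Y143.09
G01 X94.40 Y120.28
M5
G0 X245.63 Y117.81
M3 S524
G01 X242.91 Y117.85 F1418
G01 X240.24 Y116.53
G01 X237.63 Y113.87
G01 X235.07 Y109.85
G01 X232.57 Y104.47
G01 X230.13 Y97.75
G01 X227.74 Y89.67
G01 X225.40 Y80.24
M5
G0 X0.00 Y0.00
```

Machine Y-up, SVG Y-down with viewBox height 172.07, so y_svg = 172.07 − y_machine; X carries over.

Run 1: S842 ⇒ cut layer `#000000`. The run is open, so emit a `<polyline>` with points (Y-flipped): 37.54,28.70 244.68,102.88.

Run 2: S842 ⇒ cut layer `#000000`. The run is open, so emit a `<polyline>` with points (Y-flipped): 141.63,62.94 77.30,103.19 213.30,93.27 288.62,28.98 94.40,51.79.

Run 3: S524 ⇒ score layer `#008000`. The run is open, so emit a `<polyline>` with points (Y-flipped): 245.63,54.26 242.91,54.22 240.24,55.54 237.63,58.20 235.07,62.22 232.57,67.60 230.13,74.32 227.74,82.40 225.40,91.83.

<svg xmlns="http://www.w3.org/2000/svg" width="305.64mm" height="172.07mm" viewBox="0 0 305.64 172.07">
  <polyline points="37.54,28.70 244.68,102.88" fill="none" stroke="#000000"/>
  <polyline points="141.63,62.94 77.30,103.19 213.30,93.27 288.62,28.98 94.40,51.79" fill="none" stroke="#000000"/>
  <polyline points="245.63,54.26 242.91,54.22 240.24,55.54 237.63,58.20 235.07,62.22 232.57,67.60 230.13,74.32 227.74,82.40 225.40,91.83" fill="none" stroke="#008000"/>
</svg>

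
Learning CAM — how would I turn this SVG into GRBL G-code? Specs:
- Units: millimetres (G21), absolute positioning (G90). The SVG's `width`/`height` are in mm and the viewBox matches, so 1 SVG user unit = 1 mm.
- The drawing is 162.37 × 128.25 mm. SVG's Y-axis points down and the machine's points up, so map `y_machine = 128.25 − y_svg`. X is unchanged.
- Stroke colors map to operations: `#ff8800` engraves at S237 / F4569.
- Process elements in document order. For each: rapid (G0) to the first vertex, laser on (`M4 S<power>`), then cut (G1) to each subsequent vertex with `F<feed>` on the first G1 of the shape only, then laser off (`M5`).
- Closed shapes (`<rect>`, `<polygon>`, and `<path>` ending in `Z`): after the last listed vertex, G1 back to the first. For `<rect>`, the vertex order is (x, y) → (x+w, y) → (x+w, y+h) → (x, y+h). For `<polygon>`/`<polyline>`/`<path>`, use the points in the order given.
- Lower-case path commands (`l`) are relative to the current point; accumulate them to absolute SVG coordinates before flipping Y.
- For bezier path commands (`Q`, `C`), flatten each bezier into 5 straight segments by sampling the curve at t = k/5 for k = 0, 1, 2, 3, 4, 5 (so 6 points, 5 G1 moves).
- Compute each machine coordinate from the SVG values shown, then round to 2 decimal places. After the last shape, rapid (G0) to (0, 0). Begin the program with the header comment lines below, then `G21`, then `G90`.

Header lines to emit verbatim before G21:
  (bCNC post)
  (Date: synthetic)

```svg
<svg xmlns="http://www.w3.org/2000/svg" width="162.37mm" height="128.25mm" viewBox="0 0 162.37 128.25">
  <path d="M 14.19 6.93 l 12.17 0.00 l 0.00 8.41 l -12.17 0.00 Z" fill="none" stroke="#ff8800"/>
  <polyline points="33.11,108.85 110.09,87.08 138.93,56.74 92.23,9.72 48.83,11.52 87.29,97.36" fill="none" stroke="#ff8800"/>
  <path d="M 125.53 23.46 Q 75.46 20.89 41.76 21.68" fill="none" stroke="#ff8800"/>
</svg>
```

viewBox `0 0 162.37 128.25` with mm width/height → 1 unit = 1 mm. Flip: y_m = 128.25 − y_svg.

**Shape 1** — `<path>` rectangle, stroke `#ff8800` → engrave (S237, F4569). Machine vertices: (14.19,121.32) → (26.36,121.32) → (26.36,112.91) → (14.19,112.91) → (14.19,121.32). Closed: final G1 returns to the first vertex.

**Shape 2** — `<polyline>` open polyline, stroke `#ff8800` → engrave (S237, F4569). Machine vertices: (33.11,19.40) → (110.09,41.17) → (138.93,71.51) → (92.23,118.53) → (48.83,116.73) → (87.29,30.89). Open path.

**Shape 3** — `<path>` quadratic bezier, stroke `#ff8800` → engrave (S237, F4569). Control points (SVG): P0=(125.53,23.46), P1=(75.46,20.89), P2=(41.76,21.68); sampled at t=k/5. Machine vertices: (125.53,104.79) → (106.16,105.68) → (88.09,106.31) → (71.34,106.66) → (55.89,106.75) → (41.76,106.57). Open path.

(bCNC post)
(Date: synthetic)
G21
G90
G0 X14.19 Y121.32
M4 S237
G1 X26.36 Y121.32 F4569
G1 X26.36 Y112.91
G1 X14.19 Y112.91
G1 X14.19 Y121.32
M5
G0 X33.11 Y19.40
M4 S237
G1 X110.09 Y41.17 F4569
G1 X138.93 Y71.51
G1 X92.23 Y118.53
G1 X48.83 Y116.73
G1 X87.29 Y30.89
M5
G0 X125.53 Y104.79
M4 S237
G1 X106.16 Y105.68 F4569
G1 X88.09 Y106.31
G1 X71.34 Y106.66
G1 X55.89 Y106.75
G1 X41.76 Y106.57
M5
G0 X0.00 Y0.00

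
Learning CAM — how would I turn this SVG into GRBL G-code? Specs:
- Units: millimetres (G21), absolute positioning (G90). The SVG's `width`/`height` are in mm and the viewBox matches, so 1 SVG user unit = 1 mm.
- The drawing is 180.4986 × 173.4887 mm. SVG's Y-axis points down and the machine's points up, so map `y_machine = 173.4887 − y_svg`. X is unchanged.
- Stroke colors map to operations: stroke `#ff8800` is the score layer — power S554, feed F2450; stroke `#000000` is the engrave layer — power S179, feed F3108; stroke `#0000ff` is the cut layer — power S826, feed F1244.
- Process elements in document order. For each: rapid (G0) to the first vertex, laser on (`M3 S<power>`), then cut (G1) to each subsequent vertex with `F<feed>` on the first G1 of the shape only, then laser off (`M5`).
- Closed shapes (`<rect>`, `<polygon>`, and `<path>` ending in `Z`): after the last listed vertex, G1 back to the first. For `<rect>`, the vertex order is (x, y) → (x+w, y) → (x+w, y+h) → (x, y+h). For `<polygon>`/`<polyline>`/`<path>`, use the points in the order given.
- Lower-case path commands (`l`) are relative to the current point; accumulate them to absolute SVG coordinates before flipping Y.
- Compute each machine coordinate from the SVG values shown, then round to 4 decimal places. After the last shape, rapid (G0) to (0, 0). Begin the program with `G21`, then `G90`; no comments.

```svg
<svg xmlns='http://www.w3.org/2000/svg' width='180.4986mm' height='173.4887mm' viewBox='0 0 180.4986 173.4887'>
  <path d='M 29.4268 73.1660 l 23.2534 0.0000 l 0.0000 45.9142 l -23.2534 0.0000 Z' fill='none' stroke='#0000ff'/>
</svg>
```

Since the viewBox matches the mm dimensions, user units are millimetres directly. The only transform is the Y-flip y_m = 173.4887 − y_svg.

Shape 1 is a rectangle drawn with `<path>`. Its stroke #0000ff means cut at S826, F1244. After flipping Y the toolpath is (29.4268,100.3227) → (52.6802,100.3227) → (52.6802,54.4085) → (29.4268,54.4085) → (29.4268,100.3227), returning to the start.

G21
G90
G0 X29.4268 Y100.3227
M3 S826
G1 X52.6802 Y100.3227 F1244
G1 X52.6802 Y54.4085
G1 X29.4268 Y54.4085
G1 X29.4268 Y100.3227
M5
G0 X0.0000 Y0.0000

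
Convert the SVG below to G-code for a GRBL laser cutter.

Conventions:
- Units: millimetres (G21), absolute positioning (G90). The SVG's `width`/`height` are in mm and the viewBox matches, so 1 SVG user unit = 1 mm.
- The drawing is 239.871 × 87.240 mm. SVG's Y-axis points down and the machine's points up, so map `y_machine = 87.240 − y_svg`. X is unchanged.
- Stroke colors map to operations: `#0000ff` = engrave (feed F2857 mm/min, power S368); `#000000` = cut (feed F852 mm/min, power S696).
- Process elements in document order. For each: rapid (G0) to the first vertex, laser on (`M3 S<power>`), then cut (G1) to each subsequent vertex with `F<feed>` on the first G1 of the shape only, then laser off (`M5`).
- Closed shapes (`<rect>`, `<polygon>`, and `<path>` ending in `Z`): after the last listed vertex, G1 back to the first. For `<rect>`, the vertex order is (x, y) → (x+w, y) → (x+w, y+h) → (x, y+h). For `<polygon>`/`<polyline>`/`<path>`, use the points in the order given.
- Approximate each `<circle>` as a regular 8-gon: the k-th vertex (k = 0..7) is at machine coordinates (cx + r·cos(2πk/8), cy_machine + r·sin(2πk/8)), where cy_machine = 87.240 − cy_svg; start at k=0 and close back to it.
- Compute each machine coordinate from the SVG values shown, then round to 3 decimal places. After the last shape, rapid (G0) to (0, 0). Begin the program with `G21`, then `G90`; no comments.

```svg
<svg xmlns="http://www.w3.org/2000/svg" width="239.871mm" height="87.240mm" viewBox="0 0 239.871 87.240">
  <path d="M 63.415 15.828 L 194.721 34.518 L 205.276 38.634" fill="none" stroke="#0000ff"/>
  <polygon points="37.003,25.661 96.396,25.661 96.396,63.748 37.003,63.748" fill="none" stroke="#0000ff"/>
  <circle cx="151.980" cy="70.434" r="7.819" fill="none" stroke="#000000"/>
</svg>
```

G21
G90
G0 X63.415 Y71.412
M3 S368
G1 X194.721 Y52.722 F2857
G1 X205.276 Y48.606
M5
G0 X37.003 Y61.579
M3 S368
G1 X96.396 Y61.579 F2857
G1 X96.396 Y23.492
G1 X37.003 Y23.492
G1 X37.003 Y61.579
M5
G0 X159.799 Y16.806
M3 S696
G1 X157.509 Y22.335 F852
G1 X151.980 Y24.625
G1 X146.451 Y22.335
G1 X144.161 Y16.806
G1 X146.451 Y11.277
G1 X151.980 Y8.987
G1 X157.509 Y11.277
G1 X159.799 Y16.806
M5
G0 X0.000 Y0.000

1 u = 1 mm; y_m = 87.240 − y.

[1] `<path>` open polyline, #0000ff→engrave S368 F2857: (63.415,71.412) → (194.721,52.722) → (205.276,48.606)

[2] `<polygon>` rectangle, #0000ff→engrave S368 F2857: (37.003,61.579) → (96.396,61.579) → (96.396,23.492) → (37.003,23.492) → (37.003,61.579) (closed)

[3] `<circle>` circle, #000000→cut S696 F852: (159.799,16.806) → (157.509,22.335) → (151.980,24.625) → (146.451,22.335) → (144.161,16.806) → (146.451,11.277) → (151.980,8.987) → (157.509,11.277) → (159.799,16.806) (closed)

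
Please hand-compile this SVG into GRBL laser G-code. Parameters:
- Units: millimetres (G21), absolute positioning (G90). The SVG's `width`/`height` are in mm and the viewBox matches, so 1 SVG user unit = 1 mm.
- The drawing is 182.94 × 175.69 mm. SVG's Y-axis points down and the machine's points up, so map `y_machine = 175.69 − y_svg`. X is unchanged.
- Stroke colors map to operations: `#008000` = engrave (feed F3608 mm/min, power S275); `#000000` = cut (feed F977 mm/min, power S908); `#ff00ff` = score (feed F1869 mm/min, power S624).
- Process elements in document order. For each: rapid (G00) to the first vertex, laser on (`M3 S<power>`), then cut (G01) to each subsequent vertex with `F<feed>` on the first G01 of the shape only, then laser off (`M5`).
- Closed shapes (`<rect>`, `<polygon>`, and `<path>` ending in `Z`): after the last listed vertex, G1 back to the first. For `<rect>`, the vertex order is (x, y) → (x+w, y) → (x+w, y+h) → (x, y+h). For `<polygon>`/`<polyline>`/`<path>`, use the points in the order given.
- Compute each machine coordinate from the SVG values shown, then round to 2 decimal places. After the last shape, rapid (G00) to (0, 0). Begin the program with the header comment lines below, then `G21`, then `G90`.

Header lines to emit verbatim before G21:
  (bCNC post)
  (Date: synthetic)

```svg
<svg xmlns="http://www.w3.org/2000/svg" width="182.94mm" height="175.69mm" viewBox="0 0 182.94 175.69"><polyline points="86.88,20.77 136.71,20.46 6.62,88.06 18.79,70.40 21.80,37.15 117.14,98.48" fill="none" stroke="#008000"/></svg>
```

(bCNC post)
(Date: synthetic)
G21
G90
G00 X86.88 Y154.92
M3 S275
G01 X136.71 Y155.23 F3608
G01 X6.62 Y87.63
G01 X18.79 Y105.29
G01 X21.80 Y138.54
G01 X117.14 Y77.21
M5
G00 X0.00 Y0.00

Since the viewBox matches the mm dimensions, user units are millimetres directly. The only transform is the Y-flip y_m = 175.69 − y_svg.

Shape 1 is a open polyline drawn with `<polyline>`. Its stroke #008000 means engrave at S275, F3608. After flipping Y the toolpath is (86.88,154.92) → (136.71,155.23) → (6.62,87.63) → (18.79,105.29) → (21.80,138.54) → (117.14,77.21).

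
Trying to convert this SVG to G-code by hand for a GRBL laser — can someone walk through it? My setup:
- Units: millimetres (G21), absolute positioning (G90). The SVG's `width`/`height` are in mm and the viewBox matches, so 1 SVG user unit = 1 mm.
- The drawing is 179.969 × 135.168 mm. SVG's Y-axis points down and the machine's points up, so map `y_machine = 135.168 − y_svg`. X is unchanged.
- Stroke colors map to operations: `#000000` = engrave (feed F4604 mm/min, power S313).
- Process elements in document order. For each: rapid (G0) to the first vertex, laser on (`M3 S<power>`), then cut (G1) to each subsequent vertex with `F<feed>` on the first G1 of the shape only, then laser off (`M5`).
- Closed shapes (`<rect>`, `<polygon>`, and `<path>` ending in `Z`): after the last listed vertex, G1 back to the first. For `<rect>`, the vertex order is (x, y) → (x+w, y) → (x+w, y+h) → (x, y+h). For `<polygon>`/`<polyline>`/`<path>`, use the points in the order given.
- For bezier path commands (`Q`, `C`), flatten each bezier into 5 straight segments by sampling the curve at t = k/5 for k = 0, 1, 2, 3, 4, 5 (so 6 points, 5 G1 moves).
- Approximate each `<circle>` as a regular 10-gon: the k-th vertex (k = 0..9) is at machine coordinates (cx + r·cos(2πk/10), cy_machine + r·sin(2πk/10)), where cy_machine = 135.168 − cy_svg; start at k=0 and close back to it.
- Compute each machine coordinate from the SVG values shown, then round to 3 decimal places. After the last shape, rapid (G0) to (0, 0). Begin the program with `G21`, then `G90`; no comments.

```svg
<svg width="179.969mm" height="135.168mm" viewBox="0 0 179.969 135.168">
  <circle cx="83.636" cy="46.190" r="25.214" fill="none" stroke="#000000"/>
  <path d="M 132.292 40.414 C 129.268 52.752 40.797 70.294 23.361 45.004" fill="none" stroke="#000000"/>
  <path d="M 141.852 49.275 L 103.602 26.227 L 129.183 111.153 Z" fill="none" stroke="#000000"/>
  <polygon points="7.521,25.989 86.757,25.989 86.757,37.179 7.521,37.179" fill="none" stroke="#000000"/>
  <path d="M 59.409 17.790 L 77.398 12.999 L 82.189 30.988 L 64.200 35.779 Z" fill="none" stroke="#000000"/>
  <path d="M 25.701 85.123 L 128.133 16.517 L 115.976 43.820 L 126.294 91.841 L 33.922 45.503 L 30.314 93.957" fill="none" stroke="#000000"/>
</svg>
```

G21
G90
G0 X108.850 Y88.978
M3 S313
G1 X104.035 Y103.798 F4604
G1 X91.428 Y112.958
G1 X75.844 Y112.958
G1 X63.237 Y103.798
G1 X58.422 Y88.978
G1 X63.237 Y74.158
G1 X75.844 Y64.998
G1 X91.428 Y64.998
G1 X104.035 Y74.158
G1 X108.850 Y88.978
M5
G0 X132.292 Y94.754
M3 S313
G1 X121.476 Y87.111 F4604
G1 X97.663 Y80.525
G1 X68.366 Y77.301
G1 X41.095 Y79.746
G1 X23.361 Y90.164
M5
G0 X141.852 Y85.893
M3 S313
G1 X103.602 Y108.941 F4604
G1 X129.183 Y24.015
G1 X141.852 Y85.893
M5
G0 X7.521 Y109.179
M3 S313
G1 X86.757 Y109.179 F4604
G1 X86.757 Y97.989
G1 X7.521 Y97.989
G1 X7.521 Y109.179
M5
G0 X59.409 Y117.378
M3 S313
G1 X77.398 Y122.169 F4604
G1 X82.189 Y104.180
G1 X64.200 Y99.389
G1 X59.409 Y117.378
M5
G0 X25.701 Y50.045
M3 S313
G1 X128.133 Y118.651 F4604
G1 X115.976 Y91.348
G1 X126.294 Y43.327
G1 X33.922 Y89.665
G1 X30.314 Y41.211
M5
G0 X0.000 Y0.000

Since the viewBox matches the mm dimensions, user units are millimetres directly. The only transform is the Y-flip y_m = 135.168 − y_svg.

Shape 1 is a circle drawn with `<circle>`. Its stroke #000000 means engrave at S313, F4604. After flipping Y the toolpath is (108.850,88.978) → (104.035,103.798) → (91.428,112.958) → (75.844,112.958) → (63.237,103.798) → (58.422,88.978) → (63.237,74.158) → (75.844,64.998) → (91.428,64.998) → (104.035,74.158) → (108.850,88.978), returning to the start.

Shape 2 is a cubic bezier drawn with `<path>`. Its stroke #000000 means engrave at S313, F4604. After flipping Y the toolpath is (132.292,94.754) → (121.476,87.111) → (97.663,80.525) → (68.366,77.301) → (41.095,79.746) → (23.361,90.164).

Shape 3 is a closed polygon drawn with `<path>`. Its stroke #000000 means engrave at S313, F4604. After flipping Y the toolpath is (141.852,85.893) → (103.602,108.941) → (129.183,24.015) → (141.852,85.893), returning to the start.

Shape 4 is a rectangle drawn with `<polygon>`. Its stroke #000000 means engrave at S313, F4604. After flipping Y the toolpath is (7.521,109.179) → (86.757,109.179) → (86.757,97.989) → (7.521,97.989) → (7.521,109.179), returning to the start.

Shape 5 is a regular polygon drawn with `<path>`. Its stroke #000000 means engrave at S313, F4604. After flipping Y the toolpath is (59.409,117.378) → (77.398,122.169) → (82.189,104.180) → (64.200,99.389) → (59.409,117.378), returning to the start.

Shape 6 is a open polyline drawn with `<path>`. Its stroke #000000 means engrave at S313, F4604. After flipping Y the toolpath is (25.701,50.045) → (128.133,118.651) → (115.976,91.348) → (126.294,43.327) → (33.922,89.665) → (30.314,41.211).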